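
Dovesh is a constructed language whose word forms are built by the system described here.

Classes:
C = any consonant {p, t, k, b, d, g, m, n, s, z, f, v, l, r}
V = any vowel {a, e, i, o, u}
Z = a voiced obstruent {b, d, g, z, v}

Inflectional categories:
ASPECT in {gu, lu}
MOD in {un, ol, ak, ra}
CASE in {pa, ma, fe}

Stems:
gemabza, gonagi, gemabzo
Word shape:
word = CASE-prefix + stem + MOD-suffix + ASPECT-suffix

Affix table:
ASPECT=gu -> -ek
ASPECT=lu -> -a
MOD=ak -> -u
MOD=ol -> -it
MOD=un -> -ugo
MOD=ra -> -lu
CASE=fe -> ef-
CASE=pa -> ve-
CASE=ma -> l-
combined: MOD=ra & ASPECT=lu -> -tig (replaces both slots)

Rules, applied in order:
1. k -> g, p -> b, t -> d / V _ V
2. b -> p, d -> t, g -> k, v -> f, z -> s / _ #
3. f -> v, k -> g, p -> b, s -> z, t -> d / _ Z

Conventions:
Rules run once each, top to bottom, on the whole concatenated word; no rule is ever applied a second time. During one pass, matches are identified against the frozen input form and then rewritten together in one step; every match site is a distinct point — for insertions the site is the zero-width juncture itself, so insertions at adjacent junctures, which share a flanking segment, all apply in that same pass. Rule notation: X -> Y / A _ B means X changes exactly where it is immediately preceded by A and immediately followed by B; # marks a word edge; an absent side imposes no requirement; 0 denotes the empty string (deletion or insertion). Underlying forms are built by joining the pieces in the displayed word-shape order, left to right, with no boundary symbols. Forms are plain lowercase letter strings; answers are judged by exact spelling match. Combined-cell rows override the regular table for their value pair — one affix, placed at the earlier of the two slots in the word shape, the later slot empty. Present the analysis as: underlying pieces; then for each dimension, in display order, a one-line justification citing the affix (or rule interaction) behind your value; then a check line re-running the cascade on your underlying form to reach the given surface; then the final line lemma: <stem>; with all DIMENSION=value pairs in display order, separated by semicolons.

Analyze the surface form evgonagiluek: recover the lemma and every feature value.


underlying: ef-gonagi-lu-ek
ASPECT=gu - signalled by the affix -ek
MOD=ra - signalled by the affix -lu
CASE=fe - signalled by the affix ef-
check: efgonagiluek -> efgonagiluek -> efgonagiluek -> evgonagiluek
lemma: gonagi; ASPECT=gu; MOD=ra; CASE=fe


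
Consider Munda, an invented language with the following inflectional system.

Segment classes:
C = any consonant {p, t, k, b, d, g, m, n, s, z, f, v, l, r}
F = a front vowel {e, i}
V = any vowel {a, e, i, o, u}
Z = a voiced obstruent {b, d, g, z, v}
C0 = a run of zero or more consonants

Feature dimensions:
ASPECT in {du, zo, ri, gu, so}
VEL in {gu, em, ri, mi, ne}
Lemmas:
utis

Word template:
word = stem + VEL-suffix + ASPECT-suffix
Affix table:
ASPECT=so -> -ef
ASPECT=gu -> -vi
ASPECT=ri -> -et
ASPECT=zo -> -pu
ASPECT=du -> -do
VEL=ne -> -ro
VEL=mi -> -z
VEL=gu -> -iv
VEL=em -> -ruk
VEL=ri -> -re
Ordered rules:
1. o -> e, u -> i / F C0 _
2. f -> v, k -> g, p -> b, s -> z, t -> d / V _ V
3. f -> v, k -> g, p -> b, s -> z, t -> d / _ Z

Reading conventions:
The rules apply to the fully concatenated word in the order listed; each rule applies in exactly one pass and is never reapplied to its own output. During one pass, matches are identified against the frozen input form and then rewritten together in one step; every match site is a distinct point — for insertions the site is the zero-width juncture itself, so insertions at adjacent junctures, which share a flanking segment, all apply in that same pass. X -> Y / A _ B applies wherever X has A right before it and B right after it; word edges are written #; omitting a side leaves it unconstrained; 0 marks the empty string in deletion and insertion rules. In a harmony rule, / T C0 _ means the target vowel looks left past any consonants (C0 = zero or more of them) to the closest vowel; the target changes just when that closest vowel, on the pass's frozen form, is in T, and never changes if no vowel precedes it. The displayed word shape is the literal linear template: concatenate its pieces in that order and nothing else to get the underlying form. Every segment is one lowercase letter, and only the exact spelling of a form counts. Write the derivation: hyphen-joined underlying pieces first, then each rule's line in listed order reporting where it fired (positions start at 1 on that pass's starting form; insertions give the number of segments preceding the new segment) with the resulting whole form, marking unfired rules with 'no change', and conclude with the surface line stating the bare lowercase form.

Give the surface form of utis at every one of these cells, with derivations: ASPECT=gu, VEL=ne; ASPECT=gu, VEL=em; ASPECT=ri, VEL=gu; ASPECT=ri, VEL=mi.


cell ASPECT=gu, VEL=ne:
underlying: utis-ro-vi
1. o -> e, u -> i / F C0 _: fires at position(s) 6: utisrevi
2. f -> v, k -> g, p -> b, s -> z, t -> d / V _ V: fires at position(s) 2: udisrevi
3. f -> v, k -> g, p -> b, s -> z, t -> d / _ Z: no change
surface: udisrevi

cell ASPECT=gu, VEL=em:
underlying: utis-ruk-vi
1. o -> e, u -> i / F C0 _: fires at position(s) 6: utisrikvi
2. f -> v, k -> g, p -> b, s -> z, t -> d / V _ V: fires at position(s) 2: udisrikvi
3. f -> v, k -> g, p -> b, s -> z, t -> d / _ Z: fires at position(s) 7: udisrigvi
surface: udisrigvi

cell ASPECT=ri, VEL=gu:
underlying: utis-iv-et
1. o -> e, u -> i / F C0 _: no change
2. f -> v, k -> g, p -> b, s -> z, t -> d / V _ V: fires at position(s) 2, 4: udizivet
3. f -> v, k -> g, p -> b, s -> z, t -> d / _ Z: no change
surface: udizivet

cell ASPECT=ri, VEL=mi:
underlying: utis-z-et
1. o -> e, u -> i / F C0 _: no change
2. f -> v, k -> g, p -> b, s -> z, t -> d / V _ V: fires at position(s) 2: udiszet
3. f -> v, k -> g, p -> b, s -> z, t -> d / _ Z: fires at position(s) 4: udizzet
surface: udizzet


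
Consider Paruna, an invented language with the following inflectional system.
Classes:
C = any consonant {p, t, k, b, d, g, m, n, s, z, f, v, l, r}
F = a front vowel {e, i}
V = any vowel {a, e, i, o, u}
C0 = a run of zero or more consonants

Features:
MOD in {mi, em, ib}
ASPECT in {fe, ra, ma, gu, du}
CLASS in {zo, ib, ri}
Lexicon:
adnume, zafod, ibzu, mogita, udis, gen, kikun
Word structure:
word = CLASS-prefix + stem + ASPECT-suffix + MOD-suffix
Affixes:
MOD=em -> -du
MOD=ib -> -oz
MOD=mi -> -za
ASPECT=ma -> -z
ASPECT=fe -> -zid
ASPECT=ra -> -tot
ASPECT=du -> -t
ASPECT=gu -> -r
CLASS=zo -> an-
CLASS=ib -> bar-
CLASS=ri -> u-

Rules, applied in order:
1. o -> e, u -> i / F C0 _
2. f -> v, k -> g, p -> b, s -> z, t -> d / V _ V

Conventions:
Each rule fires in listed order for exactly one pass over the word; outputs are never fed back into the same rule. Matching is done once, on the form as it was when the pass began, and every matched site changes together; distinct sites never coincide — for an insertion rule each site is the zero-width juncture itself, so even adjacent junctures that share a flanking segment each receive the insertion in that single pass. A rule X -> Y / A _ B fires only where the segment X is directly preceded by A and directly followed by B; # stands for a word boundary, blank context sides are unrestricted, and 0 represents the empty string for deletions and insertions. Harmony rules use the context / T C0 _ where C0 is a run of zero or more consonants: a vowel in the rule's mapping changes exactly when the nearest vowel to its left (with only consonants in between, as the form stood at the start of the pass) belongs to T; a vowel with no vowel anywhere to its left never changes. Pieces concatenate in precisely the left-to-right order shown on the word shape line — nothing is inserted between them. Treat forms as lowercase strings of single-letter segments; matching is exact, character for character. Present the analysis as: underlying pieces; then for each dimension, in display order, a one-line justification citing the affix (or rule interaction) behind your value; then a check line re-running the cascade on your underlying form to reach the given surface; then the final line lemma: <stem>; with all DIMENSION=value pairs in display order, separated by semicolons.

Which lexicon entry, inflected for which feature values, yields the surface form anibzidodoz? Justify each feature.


underlying: an-ibzu-tot-oz
MOD=ib - signalled by the affix -oz
ASPECT=ra - signalled by the affix -tot
CLASS=zo - signalled by the affix an-
check: anibzutotoz -> anibzitotoz -> anibzidodoz
lemma: ibzu; MOD=ib; ASPECT=ra; CLASS=zo


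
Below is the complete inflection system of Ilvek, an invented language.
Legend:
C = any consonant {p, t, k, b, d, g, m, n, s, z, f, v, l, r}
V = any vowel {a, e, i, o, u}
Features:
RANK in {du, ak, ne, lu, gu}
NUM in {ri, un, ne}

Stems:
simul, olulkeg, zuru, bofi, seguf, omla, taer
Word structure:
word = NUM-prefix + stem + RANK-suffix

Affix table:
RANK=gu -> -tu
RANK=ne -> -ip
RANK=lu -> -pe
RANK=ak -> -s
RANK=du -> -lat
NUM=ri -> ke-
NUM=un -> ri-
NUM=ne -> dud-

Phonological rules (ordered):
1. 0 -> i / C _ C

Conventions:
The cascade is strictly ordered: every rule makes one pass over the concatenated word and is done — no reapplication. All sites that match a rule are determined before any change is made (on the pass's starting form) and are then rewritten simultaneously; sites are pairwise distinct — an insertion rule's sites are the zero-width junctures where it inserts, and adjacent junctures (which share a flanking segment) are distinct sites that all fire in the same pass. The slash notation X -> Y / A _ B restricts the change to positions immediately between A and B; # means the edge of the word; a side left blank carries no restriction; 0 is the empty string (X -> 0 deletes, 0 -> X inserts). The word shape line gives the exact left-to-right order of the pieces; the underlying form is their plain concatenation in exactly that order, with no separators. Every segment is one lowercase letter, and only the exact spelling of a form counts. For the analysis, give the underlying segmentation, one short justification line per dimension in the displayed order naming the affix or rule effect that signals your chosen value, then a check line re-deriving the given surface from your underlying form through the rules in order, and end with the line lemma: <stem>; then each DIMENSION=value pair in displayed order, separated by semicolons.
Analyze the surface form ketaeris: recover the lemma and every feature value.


underlying: ke-taer-s
RANK=ak - signalled by the affix -s
NUM=ri - signalled by the affix ke-
check: ketaers -> ketaeris
lemma: taer; RANK=ak; NUM=ri


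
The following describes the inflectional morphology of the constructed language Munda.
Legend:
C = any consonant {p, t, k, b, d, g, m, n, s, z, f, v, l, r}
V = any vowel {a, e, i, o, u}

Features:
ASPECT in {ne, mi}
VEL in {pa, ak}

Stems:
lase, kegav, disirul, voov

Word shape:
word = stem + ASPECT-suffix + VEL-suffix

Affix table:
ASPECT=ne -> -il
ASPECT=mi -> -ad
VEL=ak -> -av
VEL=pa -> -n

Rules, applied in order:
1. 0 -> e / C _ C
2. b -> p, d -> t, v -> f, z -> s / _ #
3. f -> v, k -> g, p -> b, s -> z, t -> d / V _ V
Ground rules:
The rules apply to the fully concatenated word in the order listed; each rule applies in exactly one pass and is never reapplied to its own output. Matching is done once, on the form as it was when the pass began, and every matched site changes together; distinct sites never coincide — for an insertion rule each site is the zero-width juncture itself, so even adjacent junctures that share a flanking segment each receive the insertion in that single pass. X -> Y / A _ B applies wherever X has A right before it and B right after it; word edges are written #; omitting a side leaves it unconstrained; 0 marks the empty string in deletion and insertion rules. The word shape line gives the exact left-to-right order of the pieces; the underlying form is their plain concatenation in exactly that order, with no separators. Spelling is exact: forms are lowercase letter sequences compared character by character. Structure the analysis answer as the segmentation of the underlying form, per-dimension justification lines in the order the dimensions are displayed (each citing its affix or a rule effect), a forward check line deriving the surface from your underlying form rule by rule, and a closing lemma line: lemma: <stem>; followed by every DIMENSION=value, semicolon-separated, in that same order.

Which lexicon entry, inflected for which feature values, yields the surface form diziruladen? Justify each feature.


underlying: disirul-ad-n
ASPECT=mi - signalled by the affix -ad
VEL=pa - signalled by the affix -n
check: disiruladn -> disiruladen -> disiruladen -> diziruladen
lemma: disirul; ASPECT=mi; VEL=pa


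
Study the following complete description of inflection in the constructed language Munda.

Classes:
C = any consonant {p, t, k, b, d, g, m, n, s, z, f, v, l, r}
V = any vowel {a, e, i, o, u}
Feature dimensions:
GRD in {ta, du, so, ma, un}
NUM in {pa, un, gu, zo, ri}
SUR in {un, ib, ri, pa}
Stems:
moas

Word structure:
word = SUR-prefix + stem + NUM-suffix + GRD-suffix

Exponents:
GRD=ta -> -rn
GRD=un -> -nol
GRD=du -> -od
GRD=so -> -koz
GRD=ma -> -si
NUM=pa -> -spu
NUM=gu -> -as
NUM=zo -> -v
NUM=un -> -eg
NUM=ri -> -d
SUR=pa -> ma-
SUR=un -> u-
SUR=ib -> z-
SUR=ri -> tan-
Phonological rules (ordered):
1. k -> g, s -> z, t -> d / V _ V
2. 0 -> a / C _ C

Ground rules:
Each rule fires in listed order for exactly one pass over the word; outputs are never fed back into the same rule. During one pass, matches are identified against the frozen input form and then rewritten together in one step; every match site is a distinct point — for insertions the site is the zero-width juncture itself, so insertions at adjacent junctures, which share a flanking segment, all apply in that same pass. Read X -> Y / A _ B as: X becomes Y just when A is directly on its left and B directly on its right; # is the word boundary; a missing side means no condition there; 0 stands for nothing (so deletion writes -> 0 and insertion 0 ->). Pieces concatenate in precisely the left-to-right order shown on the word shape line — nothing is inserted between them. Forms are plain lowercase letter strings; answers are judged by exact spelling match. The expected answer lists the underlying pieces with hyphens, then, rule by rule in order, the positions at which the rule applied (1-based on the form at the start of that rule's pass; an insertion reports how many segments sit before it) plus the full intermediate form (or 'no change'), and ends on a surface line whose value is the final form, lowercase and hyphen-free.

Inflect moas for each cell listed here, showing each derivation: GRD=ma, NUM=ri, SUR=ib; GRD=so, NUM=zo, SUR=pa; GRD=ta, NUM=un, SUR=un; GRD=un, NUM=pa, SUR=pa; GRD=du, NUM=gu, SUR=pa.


cell GRD=ma, NUM=ri, SUR=ib:
underlying: z-moas-d-si
1. k -> g, s -> z, t -> d / V _ V: no change
2. 0 -> a / C _ C: inserts after position(s) 1, 5, 6: zamoasadasi
surface: zamoasadasi

cell GRD=so, NUM=zo, SUR=pa:
underlying: ma-moas-v-koz
1. k -> g, s -> z, t -> d / V _ V: no change
2. 0 -> a / C _ C: inserts after position(s) 6, 7: mamoasavakoz
surface: mamoasavakoz

cell GRD=ta, NUM=un, SUR=un:
underlying: u-moas-eg-rn
1. k -> g, s -> z, t -> d / V _ V: fires at position(s) 5: umoazegrn
2. 0 -> a / C _ C: inserts after position(s) 7, 8: umoazegaran
surface: umoazegaran

cell GRD=un, NUM=pa, SUR=pa:
underlying: ma-moas-spu-nol
1. k -> g, s -> z, t -> d / V _ V: no change
2. 0 -> a / C _ C: inserts after position(s) 6, 7: mamoasasapunol
surface: mamoasasapunol

cell GRD=du, NUM=gu, SUR=pa:
underlying: ma-moas-as-od
1. k -> g, s -> z, t -> d / V _ V: fires at position(s) 6, 8: mamoazazod
2. 0 -> a / C _ C: no change
surface: mamoazazod


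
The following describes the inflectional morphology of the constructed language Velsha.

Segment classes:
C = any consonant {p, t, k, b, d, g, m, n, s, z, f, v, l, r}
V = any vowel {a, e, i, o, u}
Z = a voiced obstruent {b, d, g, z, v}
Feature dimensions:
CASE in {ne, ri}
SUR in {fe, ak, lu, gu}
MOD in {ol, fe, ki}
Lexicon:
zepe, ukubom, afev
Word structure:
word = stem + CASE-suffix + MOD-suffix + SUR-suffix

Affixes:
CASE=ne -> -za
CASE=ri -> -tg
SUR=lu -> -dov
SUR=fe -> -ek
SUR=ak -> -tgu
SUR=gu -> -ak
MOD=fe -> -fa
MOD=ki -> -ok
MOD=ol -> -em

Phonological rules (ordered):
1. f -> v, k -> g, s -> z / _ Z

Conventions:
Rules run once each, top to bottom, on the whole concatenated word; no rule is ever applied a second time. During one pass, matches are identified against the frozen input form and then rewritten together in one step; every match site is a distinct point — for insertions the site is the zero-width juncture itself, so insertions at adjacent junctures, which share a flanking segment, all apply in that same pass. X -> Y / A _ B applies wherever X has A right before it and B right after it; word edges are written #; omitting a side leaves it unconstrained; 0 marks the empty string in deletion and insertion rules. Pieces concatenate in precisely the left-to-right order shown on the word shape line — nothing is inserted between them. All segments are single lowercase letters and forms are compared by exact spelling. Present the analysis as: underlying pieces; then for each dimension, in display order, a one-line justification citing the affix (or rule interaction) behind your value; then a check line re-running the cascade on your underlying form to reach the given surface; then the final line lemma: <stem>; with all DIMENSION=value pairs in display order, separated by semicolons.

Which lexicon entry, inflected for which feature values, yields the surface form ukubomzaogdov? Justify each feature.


underlying: ukubom-za-ok-dov
CASE=ne - signalled by the affix -za
SUR=lu - signalled by the affix -dov
MOD=ki - signalled by the affix -ok
check: ukubomzaokdov -> ukubomzaogdov
lemma: ukubom; CASE=ne; SUR=lu; MOD=ki


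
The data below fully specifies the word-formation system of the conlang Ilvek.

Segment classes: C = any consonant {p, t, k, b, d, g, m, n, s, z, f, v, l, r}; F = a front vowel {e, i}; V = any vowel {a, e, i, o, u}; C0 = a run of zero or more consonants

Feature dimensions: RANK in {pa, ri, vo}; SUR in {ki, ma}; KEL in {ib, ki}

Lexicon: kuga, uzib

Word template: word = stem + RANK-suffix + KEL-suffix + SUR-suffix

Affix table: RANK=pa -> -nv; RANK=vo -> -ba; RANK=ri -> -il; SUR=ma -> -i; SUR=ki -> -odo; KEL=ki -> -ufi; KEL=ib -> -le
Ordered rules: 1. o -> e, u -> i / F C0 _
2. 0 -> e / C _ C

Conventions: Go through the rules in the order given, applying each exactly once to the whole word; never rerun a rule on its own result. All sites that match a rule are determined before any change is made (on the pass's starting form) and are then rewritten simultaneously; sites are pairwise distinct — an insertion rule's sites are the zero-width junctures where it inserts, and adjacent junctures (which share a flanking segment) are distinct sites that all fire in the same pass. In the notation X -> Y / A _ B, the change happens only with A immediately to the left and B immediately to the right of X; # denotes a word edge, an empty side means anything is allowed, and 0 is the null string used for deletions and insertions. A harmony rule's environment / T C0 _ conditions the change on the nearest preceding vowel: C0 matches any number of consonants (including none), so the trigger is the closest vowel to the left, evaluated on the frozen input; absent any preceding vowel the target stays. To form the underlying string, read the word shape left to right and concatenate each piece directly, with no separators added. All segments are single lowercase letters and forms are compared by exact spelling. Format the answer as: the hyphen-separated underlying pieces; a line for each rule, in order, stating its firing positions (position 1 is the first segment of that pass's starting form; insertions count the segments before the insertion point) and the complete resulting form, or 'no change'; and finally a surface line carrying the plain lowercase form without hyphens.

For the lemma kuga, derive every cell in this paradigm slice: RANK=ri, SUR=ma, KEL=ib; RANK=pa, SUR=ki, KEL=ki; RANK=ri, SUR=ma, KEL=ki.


cell RANK=ri, SUR=ma, KEL=ib:
underlying: kuga-il-le-i
1. o -> e, u -> i / F C0 _: no change
2. 0 -> e / C _ C: inserts after position(s) 6: kugailelei
surface: kugailelei

cell RANK=pa, SUR=ki, KEL=ki:
underlying: kuga-nv-ufi-odo
1. o -> e, u -> i / F C0 _: fires at position(s) 10: kuganvufiedo
2. 0 -> e / C _ C: inserts after position(s) 5: kuganevufiedo
surface: kuganevufiedo

cell RANK=ri, SUR=ma, KEL=ki:
underlying: kuga-il-ufi-i
1. o -> e, u -> i / F C0 _: fires at position(s) 7: kugailifii
2. 0 -> e / C _ C: no change
surface: kugailifii


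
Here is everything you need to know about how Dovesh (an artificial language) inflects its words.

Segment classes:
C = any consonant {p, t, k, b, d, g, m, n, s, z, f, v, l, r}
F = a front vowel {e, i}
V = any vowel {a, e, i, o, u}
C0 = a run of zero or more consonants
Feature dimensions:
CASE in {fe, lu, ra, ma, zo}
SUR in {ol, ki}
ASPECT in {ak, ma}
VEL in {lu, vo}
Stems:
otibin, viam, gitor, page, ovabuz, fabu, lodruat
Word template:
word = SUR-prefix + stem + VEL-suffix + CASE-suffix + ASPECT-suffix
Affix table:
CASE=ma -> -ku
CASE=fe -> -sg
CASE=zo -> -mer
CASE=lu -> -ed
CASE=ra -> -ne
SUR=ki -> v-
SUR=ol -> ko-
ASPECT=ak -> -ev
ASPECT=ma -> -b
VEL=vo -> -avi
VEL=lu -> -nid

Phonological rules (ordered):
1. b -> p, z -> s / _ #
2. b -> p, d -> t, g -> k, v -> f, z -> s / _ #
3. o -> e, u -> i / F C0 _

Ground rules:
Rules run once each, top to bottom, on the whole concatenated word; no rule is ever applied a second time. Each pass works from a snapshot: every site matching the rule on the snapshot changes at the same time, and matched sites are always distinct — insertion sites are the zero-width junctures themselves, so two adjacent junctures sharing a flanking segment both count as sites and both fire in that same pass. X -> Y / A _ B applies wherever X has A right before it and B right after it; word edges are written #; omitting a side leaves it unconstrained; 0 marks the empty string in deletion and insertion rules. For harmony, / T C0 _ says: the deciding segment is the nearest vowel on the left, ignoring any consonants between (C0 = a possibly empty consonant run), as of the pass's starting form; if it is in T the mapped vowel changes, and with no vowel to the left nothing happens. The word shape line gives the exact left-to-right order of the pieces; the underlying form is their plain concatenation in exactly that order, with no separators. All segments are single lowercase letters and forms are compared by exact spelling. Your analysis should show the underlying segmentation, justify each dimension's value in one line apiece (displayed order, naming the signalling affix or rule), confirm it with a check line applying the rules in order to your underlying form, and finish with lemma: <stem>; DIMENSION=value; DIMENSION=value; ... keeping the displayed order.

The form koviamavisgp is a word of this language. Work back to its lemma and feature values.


underlying: ko-viam-avi-sg-b
CASE=fe - signalled by the affix -sg
SUR=ol - signalled by the affix ko-
ASPECT=ma - signalled by the affix -b
VEL=vo - signalled by the affix -avi
check: koviamavisgb -> koviamavisgp -> koviamavisgp -> koviamavisgp
lemma: viam; CASE=fe; SUR=ol; ASPECT=ma; VEL=vo


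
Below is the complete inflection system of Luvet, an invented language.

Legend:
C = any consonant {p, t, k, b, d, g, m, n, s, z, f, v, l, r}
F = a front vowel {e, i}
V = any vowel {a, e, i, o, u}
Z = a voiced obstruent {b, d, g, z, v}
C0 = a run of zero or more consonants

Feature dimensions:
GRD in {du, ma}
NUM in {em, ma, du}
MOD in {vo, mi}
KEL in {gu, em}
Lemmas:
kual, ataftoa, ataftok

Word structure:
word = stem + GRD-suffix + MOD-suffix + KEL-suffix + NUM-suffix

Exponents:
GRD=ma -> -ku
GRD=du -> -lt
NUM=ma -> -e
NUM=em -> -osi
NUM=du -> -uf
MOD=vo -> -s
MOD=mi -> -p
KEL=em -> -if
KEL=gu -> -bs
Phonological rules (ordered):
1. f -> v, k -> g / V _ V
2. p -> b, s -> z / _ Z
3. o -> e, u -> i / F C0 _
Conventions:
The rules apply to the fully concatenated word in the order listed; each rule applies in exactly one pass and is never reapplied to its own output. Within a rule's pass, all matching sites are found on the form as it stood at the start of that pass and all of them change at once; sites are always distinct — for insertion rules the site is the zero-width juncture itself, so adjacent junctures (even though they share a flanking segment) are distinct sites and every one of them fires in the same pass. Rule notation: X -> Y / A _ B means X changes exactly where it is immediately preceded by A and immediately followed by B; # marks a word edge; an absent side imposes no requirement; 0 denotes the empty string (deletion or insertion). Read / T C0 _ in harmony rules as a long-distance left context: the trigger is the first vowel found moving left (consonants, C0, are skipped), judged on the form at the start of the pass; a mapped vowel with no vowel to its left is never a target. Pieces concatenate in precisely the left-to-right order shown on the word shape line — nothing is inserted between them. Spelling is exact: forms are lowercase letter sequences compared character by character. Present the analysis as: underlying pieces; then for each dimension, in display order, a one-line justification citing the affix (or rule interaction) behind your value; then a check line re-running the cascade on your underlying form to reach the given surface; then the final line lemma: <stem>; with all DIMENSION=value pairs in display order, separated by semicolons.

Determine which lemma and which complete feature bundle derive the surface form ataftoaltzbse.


underlying: ataftoa-lt-s-bs-e
GRD=du - signalled by the affix -lt
NUM=ma - signalled by the affix -e
MOD=vo - signalled by the affix -s
KEL=gu - signalled by the affix -bs
check: ataftoaltsbse -> ataftoaltsbse -> ataftoaltzbse -> ataftoaltzbse
lemma: ataftoa; GRD=du; NUM=ma; MOD=vo; KEL=gu


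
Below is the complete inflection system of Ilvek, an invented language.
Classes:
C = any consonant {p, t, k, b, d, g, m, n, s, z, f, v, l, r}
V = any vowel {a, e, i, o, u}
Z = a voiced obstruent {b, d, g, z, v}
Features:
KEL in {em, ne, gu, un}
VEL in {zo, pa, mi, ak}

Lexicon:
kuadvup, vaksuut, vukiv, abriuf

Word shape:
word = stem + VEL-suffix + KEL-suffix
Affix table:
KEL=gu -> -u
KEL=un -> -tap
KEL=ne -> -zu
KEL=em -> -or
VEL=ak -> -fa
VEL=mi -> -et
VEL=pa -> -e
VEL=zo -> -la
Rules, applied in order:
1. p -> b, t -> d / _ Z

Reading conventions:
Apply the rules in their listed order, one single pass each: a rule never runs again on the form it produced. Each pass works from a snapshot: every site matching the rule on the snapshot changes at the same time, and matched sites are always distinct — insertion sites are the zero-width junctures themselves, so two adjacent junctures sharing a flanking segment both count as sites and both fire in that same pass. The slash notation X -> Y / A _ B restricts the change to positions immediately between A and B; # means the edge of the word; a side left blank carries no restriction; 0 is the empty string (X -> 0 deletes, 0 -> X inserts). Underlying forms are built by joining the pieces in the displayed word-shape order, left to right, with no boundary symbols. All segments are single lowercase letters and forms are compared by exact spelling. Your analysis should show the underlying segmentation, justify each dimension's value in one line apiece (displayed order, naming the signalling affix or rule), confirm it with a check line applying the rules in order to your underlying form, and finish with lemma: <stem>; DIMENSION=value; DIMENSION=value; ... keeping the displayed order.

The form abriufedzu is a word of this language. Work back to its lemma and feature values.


underlying: abriuf-et-zu
KEL=ne - signalled by the affix -zu
VEL=mi - signalled by the affix -et
check: abriufetzu -> abriufedzu
lemma: abriuf; KEL=ne; VEL=mi


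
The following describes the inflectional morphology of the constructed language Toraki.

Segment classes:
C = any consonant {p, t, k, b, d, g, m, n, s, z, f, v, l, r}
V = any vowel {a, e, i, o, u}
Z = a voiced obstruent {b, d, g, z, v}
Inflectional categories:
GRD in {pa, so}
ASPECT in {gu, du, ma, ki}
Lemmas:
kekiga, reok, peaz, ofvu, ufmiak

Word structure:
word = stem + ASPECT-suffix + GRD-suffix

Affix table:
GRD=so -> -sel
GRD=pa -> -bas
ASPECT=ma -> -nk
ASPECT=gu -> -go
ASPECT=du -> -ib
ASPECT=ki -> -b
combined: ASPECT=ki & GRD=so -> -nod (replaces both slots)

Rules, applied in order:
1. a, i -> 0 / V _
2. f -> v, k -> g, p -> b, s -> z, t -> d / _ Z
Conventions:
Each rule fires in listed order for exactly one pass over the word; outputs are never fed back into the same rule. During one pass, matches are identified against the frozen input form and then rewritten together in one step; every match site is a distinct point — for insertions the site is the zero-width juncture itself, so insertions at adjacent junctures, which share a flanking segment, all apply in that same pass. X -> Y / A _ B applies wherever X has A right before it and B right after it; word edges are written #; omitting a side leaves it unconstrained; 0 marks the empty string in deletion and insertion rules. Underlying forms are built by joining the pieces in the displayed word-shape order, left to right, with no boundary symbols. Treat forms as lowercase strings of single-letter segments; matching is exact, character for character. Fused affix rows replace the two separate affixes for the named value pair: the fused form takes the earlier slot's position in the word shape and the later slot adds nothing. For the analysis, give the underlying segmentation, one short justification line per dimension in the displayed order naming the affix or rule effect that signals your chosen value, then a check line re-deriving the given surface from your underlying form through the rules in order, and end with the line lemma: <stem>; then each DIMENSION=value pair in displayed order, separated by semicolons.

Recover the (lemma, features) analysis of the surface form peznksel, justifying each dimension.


underlying: peaz-nk-sel
GRD=so - signalled by the affix -sel
ASPECT=ma - signalled by the affix -nk
check: peaznksel -> peznksel -> peznksel
lemma: peaz; GRD=so; ASPECT=ma


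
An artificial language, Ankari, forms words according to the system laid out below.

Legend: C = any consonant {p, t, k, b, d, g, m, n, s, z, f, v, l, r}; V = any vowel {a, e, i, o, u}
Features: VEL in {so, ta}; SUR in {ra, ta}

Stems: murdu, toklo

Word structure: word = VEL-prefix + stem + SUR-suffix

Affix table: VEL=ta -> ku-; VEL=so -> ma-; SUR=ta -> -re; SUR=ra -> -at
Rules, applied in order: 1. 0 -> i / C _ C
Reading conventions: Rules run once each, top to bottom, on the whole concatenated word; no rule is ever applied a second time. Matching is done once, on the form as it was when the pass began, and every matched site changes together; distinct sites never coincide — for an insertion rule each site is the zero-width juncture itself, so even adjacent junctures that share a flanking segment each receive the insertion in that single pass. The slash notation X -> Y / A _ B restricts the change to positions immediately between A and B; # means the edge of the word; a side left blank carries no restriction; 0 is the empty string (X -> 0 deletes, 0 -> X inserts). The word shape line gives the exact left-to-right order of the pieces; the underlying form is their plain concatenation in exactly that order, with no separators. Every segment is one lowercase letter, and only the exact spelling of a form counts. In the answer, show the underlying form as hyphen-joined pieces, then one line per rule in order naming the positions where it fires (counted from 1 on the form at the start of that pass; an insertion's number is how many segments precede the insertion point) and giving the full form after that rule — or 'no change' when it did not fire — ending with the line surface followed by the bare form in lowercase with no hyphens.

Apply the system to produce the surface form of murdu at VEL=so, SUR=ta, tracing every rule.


underlying: ma-murdu-re
1. 0 -> i / C _ C: inserts after position(s) 5: mamuridure
surface: mamuridure


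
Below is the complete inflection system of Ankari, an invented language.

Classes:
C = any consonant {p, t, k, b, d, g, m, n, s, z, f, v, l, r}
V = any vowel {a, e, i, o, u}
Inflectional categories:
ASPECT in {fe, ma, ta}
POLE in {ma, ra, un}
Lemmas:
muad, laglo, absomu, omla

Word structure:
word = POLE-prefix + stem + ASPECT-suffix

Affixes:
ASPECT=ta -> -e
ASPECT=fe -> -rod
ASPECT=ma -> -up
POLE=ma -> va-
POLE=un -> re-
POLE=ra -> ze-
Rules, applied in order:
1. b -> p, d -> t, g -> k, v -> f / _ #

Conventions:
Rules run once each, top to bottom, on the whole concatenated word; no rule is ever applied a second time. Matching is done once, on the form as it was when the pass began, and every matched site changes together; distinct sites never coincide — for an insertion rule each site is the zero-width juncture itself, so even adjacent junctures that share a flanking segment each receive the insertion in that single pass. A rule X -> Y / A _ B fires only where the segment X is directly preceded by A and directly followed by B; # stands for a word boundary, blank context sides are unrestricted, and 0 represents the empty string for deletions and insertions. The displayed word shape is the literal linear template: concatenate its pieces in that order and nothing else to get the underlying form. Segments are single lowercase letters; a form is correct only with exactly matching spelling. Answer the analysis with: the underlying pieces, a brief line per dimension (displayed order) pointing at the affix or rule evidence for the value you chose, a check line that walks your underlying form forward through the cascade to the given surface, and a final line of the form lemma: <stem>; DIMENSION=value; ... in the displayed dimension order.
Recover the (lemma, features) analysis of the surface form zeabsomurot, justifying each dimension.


underlying: ze-absomu-rod
ASPECT=fe - signalled by the affix -rod
POLE=ra - signalled by the affix ze-
check: zeabsomurod -> zeabsomurot
lemma: absomu; ASPECT=fe; POLE=ra


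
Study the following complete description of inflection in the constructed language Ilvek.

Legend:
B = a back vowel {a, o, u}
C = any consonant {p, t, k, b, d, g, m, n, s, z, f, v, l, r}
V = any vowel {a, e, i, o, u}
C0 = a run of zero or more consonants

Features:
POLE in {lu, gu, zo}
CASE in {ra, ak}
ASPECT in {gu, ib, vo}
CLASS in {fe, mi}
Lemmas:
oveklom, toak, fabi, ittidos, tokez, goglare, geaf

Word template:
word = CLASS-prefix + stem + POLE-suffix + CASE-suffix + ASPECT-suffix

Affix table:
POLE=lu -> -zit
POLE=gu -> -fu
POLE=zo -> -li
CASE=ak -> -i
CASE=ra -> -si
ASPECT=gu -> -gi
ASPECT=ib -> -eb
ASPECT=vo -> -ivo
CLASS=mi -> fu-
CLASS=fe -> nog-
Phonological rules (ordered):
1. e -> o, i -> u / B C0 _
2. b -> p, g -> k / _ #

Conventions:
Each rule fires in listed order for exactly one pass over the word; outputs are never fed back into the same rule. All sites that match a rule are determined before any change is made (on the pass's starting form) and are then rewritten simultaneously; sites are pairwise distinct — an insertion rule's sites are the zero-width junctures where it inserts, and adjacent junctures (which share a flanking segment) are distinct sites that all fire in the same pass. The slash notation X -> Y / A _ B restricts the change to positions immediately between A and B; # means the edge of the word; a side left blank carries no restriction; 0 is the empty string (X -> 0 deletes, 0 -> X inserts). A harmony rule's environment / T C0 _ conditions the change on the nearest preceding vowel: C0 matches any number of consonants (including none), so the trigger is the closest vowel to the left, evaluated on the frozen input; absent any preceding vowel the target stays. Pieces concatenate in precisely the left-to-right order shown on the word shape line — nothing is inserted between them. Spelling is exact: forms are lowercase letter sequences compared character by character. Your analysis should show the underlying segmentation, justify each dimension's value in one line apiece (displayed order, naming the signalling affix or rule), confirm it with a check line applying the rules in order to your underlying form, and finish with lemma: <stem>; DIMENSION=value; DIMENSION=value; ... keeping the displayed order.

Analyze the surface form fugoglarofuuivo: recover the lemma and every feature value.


underlying: fu-goglare-fu-i-ivo
POLE=gu - signalled by the affix -fu
CASE=ak - signalled by the affix -i
ASPECT=vo - signalled by the affix -ivo
CLASS=mi - signalled by the affix fu-
check: fugoglarefuiivo -> fugoglarofuuivo -> fugoglarofuuivo
lemma: goglare; POLE=gu; CASE=ak; ASPECT=vo; CLASS=mi


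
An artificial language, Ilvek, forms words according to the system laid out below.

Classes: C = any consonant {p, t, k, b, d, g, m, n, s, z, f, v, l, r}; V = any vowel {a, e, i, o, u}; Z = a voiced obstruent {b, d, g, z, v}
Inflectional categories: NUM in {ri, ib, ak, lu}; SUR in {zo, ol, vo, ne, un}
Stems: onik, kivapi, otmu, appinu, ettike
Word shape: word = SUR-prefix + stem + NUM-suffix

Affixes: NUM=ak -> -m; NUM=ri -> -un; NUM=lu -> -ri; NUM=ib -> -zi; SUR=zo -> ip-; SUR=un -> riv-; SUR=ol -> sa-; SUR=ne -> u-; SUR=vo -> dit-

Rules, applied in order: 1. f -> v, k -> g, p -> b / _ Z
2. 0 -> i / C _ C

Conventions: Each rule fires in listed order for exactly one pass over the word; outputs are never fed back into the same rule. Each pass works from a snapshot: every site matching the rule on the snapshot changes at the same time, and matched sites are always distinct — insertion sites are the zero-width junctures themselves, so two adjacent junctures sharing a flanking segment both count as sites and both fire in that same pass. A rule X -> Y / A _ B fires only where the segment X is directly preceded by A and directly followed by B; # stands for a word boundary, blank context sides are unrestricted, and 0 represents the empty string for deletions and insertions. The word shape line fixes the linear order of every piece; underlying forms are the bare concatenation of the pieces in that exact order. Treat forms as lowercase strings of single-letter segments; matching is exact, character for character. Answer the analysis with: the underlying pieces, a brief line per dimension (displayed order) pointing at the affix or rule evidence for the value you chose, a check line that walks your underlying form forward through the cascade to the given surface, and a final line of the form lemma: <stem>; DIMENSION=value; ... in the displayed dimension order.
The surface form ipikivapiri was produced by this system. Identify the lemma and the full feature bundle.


underlying: ip-kivapi-ri
NUM=lu - signalled by the affix -ri
SUR=zo - signalled by the affix ip-
check: ipkivapiri -> ipkivapiri -> ipikivapiri
lemma: kivapi; NUM=lu; SUR=zo


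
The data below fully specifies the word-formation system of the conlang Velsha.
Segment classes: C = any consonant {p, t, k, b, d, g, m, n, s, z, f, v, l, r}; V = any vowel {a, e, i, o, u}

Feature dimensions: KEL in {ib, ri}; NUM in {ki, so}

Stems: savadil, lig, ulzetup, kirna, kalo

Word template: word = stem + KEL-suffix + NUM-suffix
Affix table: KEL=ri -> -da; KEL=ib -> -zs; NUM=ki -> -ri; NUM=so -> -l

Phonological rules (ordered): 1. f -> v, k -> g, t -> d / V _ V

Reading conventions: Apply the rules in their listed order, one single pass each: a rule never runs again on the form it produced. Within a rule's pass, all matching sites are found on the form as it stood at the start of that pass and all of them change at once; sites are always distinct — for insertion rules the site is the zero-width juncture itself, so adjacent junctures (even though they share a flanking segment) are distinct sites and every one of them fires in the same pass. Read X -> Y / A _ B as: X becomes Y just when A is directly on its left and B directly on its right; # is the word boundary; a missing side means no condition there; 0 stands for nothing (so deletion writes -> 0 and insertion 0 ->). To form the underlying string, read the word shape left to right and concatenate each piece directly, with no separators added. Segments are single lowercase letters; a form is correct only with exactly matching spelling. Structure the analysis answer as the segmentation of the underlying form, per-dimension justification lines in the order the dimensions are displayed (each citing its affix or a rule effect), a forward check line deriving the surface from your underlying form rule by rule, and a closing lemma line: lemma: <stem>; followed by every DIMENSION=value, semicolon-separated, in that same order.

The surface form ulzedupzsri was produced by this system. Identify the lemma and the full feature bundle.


underlying: ulzetup-zs-ri
KEL=ib - signalled by the affix -zs
NUM=ki - signalled by the affix -ri
check: ulzetupzsri -> ulzedupzsri
lemma: ulzetup; KEL=ib; NUM=ki
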